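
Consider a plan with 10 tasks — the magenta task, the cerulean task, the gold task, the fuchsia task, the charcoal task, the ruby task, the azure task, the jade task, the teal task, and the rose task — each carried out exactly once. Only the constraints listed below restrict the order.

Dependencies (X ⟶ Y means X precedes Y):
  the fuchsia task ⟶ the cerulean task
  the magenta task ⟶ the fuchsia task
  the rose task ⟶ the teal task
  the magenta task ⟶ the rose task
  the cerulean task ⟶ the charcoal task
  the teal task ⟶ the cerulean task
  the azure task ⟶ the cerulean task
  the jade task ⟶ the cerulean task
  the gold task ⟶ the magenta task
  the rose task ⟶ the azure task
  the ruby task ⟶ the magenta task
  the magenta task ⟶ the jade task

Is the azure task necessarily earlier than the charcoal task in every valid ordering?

Tracing the constraints gives a chain: the azure task → the cerulean task → the charcoal task.
So the azure task must precede the charcoal task in any valid ordering.

Yes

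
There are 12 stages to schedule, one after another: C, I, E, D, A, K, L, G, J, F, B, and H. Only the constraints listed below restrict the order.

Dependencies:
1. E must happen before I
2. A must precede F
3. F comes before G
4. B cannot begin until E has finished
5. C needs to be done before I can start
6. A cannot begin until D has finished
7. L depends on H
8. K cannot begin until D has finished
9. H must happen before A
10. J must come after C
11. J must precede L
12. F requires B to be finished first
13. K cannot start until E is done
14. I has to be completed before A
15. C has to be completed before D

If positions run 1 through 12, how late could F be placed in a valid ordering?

Following the constraints forward from F, its only required successor is G.
With 1 mandatory successor out of 12 stages total, the latest slot for F is 12−1 = 11, and it's reachable by doing all non-successors before F.

11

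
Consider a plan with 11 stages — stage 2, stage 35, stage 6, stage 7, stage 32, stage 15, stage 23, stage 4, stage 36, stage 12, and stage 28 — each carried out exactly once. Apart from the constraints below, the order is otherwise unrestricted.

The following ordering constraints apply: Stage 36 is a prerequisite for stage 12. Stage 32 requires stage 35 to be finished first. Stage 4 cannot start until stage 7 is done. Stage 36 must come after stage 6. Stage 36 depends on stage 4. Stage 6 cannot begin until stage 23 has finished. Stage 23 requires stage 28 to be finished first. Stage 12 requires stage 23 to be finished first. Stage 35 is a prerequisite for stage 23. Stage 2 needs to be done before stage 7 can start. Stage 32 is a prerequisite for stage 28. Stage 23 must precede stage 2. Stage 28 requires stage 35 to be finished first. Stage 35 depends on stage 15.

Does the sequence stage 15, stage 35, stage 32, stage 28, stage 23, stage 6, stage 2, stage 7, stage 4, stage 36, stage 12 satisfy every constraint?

Going through the constraints one by one, each required predecessor appears earlier in the sequence than its dependent — e.g. stage 23 (position 5) is before stage 12 (position 11), as required.

Yes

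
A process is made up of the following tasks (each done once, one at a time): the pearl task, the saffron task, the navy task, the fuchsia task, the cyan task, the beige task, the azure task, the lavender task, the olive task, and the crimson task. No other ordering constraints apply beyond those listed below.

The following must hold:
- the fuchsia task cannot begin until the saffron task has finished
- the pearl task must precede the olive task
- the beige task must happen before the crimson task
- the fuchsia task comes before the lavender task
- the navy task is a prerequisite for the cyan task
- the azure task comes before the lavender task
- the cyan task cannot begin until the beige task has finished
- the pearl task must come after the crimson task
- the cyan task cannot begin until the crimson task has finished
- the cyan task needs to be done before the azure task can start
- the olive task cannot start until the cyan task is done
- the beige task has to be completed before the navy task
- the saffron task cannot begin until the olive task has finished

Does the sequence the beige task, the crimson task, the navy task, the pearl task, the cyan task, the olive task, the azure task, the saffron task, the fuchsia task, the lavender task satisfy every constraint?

Yes

Checking each listed constraint against this order: for instance, the beige task is in position 1 and the cyan task in position 5, so that constraint holds — and the remaining constraints check out the same way.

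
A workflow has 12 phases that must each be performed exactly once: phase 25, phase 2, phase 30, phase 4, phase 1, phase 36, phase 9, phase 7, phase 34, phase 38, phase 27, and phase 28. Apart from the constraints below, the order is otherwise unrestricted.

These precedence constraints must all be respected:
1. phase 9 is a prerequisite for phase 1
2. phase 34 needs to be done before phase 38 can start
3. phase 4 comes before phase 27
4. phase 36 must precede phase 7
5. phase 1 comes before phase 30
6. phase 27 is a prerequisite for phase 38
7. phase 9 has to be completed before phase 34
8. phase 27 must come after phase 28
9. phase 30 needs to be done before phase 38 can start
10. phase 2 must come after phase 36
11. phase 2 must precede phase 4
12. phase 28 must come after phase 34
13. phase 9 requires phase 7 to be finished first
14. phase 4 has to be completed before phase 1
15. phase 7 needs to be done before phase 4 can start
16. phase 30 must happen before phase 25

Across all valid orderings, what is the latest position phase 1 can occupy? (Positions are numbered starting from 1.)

9

Every phase that must follow phase 1 has to come after it. Tracing all chains starting from phase 1, those phases are: phase 25, phase 30, phase 38 — 3 in total.
So at least 3 phases follow phase 1, putting phase 1 no later than position 9. That position is achievable by scheduling everything else first.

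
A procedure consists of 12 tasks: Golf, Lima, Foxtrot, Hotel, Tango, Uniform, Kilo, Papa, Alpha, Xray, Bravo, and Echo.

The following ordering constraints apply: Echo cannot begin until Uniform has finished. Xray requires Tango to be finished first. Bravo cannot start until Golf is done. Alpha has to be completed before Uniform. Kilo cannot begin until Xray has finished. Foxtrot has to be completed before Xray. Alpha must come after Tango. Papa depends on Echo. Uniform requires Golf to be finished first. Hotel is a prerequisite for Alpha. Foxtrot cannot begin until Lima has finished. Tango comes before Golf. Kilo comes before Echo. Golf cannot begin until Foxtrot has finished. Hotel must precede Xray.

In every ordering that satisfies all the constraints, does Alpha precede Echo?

Yes

There is a constraint chain Alpha → Uniform → Echo.
Hence Alpha necessarily comes before Echo.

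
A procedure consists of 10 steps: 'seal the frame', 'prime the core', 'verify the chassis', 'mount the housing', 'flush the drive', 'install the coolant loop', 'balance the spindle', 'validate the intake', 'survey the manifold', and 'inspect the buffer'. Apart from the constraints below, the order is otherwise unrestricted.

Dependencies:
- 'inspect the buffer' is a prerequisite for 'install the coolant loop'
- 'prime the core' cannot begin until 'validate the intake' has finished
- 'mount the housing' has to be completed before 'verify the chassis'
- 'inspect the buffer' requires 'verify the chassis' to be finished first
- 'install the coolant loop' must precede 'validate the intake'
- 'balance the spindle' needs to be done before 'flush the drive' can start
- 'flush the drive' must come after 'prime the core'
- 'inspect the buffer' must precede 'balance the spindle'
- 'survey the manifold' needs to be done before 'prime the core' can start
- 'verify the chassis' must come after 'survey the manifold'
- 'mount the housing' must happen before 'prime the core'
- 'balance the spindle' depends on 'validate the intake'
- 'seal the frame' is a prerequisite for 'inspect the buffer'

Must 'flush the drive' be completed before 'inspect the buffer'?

The constraints actually force 'inspect the buffer' before 'flush the drive' (via 'inspect the buffer' → 'balance the spindle' → 'flush the drive'), not the other way around.
So 'flush the drive' does not have to come before 'inspect the buffer' — it cannot.

No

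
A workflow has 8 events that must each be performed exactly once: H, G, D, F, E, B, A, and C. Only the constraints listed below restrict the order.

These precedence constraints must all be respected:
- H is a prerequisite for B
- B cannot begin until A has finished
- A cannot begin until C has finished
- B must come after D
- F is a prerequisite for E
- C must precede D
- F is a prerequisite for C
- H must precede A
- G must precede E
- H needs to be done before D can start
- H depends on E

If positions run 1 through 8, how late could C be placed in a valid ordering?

Every event that must follow C has to come after it. Tracing all chains starting from C, those events are: D, B, A — 3 in total.
So at least 3 events follow C, putting C no later than position 5. That position is achievable by scheduling everything else first.

5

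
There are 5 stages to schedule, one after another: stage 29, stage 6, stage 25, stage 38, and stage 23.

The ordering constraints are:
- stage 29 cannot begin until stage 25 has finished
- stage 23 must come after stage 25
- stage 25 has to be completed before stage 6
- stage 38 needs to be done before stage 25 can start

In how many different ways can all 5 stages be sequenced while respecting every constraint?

6

Only stage 38 has no prerequisites, so it must go first.
Systematically extending each partial ordering one stage at a time and counting, there are 6 complete orderings.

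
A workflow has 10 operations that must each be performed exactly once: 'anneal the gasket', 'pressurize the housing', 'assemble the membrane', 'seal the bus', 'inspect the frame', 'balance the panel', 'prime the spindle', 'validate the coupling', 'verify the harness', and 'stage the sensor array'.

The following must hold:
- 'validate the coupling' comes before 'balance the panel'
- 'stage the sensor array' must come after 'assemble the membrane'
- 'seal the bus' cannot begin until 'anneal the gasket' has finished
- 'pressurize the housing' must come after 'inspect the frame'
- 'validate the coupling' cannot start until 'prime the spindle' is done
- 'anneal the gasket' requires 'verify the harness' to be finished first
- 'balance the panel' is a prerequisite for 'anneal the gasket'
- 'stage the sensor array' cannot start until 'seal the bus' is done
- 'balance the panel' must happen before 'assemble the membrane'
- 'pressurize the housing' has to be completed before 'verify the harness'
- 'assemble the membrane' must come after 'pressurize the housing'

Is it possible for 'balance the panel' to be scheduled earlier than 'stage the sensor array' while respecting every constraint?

Every valid ordering already has 'balance the panel' before 'stage the sensor array' (the constraints require it), so in particular at least one does.

Yes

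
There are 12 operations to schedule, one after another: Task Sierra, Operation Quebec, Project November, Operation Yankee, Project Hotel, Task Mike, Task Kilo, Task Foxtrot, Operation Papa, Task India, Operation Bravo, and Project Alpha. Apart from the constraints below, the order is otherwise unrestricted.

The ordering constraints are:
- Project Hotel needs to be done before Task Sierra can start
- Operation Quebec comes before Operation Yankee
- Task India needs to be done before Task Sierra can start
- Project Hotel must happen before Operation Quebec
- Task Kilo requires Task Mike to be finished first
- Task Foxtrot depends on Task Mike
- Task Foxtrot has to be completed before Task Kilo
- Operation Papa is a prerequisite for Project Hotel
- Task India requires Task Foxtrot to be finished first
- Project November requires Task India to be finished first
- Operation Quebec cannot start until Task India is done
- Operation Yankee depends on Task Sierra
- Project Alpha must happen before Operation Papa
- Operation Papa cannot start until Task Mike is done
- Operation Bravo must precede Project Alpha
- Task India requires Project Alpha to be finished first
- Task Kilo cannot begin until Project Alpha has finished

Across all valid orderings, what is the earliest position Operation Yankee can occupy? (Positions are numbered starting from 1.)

Working backwards through the constraints from Operation Yankee, its full set of required predecessors is Task Sierra, Operation Quebec, Project Hotel, Task Mike, Task Foxtrot, Operation Papa, Task India, Operation Bravo, Project Alpha — 9 of them.
So at minimum 9 operations come before Operation Yankee, putting Operation Yankee no earlier than position 10. That position is achievable by scheduling exactly those predecessors first.

10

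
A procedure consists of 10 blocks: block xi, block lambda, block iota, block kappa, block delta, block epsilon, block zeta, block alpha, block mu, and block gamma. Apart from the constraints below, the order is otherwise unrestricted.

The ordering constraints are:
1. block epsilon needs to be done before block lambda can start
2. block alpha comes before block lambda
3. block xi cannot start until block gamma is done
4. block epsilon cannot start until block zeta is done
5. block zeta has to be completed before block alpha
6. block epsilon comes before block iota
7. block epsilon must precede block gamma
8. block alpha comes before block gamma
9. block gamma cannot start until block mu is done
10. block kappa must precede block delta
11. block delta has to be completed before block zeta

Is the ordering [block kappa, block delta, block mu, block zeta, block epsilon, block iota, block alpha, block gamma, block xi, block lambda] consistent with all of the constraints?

Checking each listed constraint against this order: for instance, block epsilon is in position 5 and block lambda in position 10, so that constraint holds — and the remaining constraints check out the same way.

Yes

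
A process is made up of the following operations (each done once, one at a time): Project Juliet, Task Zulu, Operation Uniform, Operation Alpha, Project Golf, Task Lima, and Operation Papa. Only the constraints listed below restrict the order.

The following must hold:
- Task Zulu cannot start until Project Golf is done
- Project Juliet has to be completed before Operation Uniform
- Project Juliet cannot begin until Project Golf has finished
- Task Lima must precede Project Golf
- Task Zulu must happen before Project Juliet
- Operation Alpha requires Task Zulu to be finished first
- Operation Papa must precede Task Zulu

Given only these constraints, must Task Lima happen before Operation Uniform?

There is a constraint chain Task Lima → Project Golf → Project Juliet → Operation Uniform.
Hence Task Lima necessarily comes before Operation Uniform.

Yes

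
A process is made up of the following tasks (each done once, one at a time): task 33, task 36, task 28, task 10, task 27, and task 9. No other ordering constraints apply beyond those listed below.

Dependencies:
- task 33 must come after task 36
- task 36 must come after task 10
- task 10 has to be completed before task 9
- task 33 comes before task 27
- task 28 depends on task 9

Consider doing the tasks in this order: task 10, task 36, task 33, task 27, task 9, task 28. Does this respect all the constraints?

Yes

Checking each listed constraint against this order: for instance, task 10 is in position 1 and task 9 in position 5, so that constraint holds — and the remaining constraints check out the same way.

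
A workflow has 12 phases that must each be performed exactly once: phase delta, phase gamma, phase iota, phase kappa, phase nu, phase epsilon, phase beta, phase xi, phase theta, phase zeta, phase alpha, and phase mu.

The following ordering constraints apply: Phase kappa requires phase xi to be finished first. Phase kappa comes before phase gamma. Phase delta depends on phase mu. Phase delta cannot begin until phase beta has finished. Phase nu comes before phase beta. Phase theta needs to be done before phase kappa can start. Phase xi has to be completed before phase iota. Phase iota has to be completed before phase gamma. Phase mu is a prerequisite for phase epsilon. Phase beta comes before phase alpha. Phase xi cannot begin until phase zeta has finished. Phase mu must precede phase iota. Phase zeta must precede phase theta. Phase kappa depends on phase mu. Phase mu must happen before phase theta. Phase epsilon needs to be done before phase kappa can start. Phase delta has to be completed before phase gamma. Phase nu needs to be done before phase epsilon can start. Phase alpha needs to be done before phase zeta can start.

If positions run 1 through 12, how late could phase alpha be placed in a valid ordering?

Following every chain forward from phase alpha, the phases that must come later are phase gamma, phase iota, phase kappa, phase xi, phase theta, phase zeta — 6 of them.
With 6 mandatory successors out of 12 phases total, the latest slot for phase alpha is 12−6 = 6, and it's reachable by doing all non-successors before phase alpha.

6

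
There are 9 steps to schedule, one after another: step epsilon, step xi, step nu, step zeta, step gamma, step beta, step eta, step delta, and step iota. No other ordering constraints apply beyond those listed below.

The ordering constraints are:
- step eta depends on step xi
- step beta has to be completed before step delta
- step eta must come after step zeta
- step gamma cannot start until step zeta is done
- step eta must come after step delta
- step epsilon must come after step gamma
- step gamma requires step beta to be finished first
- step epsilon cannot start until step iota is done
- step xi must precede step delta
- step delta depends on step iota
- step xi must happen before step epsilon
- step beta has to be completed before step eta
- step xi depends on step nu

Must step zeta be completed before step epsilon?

Tracing the constraints gives a chain: step zeta → step gamma → step epsilon.
Hence step zeta necessarily comes before step epsilon.

Yes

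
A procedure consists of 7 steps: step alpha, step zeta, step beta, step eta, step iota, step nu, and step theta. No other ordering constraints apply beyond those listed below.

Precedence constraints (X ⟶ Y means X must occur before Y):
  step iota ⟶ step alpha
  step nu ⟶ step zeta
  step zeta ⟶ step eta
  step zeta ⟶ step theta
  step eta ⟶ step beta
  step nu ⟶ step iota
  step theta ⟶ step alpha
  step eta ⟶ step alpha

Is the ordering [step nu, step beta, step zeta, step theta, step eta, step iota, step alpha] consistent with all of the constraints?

No

The sequence places step beta ahead of step eta.
But one of the constraints requires step eta before step beta, so this ordering violates it.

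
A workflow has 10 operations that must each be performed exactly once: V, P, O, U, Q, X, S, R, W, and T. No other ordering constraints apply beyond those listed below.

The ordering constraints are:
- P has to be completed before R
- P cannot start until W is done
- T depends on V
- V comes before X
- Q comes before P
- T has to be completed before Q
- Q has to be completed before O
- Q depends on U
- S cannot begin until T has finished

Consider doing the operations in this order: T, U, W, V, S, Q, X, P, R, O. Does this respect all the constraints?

No

The sequence places T ahead of V.
Since V is required before T, the ordering is invalid.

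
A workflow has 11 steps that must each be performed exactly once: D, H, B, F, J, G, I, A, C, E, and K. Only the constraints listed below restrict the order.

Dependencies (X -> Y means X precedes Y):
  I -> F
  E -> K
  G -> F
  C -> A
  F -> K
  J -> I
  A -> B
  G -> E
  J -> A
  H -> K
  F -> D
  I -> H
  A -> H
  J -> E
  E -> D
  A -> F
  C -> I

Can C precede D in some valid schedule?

Yes

C is actually forced before D by the constraints, so certainly some valid ordering has C first.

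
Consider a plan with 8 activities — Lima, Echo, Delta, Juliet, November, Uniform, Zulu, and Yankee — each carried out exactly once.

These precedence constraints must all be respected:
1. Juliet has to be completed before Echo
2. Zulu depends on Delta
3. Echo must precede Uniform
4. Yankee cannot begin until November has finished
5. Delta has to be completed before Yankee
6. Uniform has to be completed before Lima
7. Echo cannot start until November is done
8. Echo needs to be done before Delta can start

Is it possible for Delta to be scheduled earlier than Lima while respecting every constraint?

Nothing in the constraints forces Lima before Delta — there is no chain from Lima to Delta.
That means at least one valid schedule has Delta before Lima.

Yes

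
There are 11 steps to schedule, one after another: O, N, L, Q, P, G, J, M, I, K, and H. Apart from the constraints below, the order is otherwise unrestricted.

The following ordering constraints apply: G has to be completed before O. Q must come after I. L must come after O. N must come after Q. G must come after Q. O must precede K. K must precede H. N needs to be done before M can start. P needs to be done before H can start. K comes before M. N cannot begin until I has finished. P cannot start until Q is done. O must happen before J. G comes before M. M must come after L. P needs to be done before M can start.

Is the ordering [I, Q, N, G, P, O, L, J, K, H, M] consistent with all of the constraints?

Every stated constraint is respected: N sits at position 3, ahead of M at position 11, and each of the other listed pairs likewise has the predecessor earlier in the sequence.

Yes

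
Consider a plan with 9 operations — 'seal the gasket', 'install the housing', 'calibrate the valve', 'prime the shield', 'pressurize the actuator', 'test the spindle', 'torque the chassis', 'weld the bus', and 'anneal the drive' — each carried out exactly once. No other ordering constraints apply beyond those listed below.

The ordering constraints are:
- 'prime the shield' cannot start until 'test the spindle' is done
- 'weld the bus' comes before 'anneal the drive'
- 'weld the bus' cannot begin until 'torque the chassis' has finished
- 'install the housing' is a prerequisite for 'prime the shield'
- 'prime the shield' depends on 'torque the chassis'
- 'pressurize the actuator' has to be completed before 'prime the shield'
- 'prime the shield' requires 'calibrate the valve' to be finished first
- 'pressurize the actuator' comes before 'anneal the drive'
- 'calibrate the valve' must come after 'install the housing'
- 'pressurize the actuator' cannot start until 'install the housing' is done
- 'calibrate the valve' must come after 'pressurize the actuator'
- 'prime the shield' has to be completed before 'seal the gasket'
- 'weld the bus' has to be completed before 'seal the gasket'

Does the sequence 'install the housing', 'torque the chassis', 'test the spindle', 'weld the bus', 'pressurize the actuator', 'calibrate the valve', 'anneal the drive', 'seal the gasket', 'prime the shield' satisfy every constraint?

In the proposed order, 'seal the gasket' appears before 'prime the shield'.
Since 'prime the shield' is required before 'seal the gasket', the ordering is invalid.

No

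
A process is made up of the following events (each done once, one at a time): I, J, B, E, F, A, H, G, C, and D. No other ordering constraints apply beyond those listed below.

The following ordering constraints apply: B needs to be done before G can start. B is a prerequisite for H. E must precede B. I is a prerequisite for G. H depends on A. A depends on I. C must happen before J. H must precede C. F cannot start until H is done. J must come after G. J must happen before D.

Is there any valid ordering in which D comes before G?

Following G → J → D, G must precede D in every valid ordering.
Hence D can never be scheduled before G.

No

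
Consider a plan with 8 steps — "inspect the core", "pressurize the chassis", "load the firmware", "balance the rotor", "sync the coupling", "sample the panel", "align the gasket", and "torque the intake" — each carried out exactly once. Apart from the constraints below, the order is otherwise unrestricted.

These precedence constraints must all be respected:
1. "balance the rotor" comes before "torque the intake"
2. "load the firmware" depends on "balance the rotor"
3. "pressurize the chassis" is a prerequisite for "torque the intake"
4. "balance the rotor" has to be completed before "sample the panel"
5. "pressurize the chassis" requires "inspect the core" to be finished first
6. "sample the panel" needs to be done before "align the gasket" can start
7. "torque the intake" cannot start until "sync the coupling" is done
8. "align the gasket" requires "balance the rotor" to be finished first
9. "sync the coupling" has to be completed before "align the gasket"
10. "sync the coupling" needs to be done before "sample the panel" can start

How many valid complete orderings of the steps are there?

358

The steps with no prerequisites are "inspect the core", "balance the rotor", "sync the coupling"; any of them can be placed first.
Systematically extending each partial ordering one step at a time and counting, there are 358 complete orderings.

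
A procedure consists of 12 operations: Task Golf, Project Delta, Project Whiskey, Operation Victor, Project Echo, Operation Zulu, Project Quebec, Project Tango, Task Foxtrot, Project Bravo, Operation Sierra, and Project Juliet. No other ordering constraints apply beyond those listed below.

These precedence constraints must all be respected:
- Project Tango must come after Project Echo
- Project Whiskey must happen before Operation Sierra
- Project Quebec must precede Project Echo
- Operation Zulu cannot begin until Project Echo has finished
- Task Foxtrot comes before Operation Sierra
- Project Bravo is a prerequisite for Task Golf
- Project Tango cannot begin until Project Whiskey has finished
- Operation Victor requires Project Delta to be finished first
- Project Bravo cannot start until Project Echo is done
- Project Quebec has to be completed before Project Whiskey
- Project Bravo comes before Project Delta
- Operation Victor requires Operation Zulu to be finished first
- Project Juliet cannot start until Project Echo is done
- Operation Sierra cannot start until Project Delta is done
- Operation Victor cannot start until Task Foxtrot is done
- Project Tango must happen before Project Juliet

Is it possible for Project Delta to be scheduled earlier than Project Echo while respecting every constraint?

No

Following Project Echo → Project Bravo → Project Delta, Project Echo must precede Project Delta in every valid ordering.
Hence Project Delta can never be scheduled before Project Echo.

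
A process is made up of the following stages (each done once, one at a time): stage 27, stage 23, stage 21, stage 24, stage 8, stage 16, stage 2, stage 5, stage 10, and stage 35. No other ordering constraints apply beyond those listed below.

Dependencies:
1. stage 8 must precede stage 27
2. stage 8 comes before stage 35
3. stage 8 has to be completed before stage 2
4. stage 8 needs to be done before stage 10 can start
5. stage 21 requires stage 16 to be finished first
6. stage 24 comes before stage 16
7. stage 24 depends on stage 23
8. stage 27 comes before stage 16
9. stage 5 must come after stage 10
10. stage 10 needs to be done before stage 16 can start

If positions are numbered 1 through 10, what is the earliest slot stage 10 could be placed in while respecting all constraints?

The only stage forced before stage 10 (directly or transitively) is stage 8.
So at minimum 1 stage comes before stage 10, putting stage 10 no earlier than position 2. That position is achievable by scheduling exactly that predecessor first.

2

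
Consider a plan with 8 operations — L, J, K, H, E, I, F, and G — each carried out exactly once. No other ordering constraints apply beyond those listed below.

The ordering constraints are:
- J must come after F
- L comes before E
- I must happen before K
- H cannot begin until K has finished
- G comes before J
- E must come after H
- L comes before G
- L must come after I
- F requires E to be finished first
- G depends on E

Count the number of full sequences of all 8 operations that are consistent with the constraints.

I is the only operation with nothing required before it, so every ordering starts there.
Counting all ways to extend the partial order to a total order gives 6.

6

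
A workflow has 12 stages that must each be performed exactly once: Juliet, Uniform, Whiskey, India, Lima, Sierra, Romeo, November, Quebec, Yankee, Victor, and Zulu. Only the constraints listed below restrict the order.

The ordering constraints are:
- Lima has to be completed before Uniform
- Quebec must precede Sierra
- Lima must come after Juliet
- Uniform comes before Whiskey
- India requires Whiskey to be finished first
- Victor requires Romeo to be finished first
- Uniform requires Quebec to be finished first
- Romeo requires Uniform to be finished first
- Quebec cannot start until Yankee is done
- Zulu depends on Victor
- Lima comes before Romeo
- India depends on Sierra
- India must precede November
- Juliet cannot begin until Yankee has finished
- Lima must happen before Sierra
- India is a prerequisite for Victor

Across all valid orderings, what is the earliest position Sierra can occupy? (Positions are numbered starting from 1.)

Every stage that must precede Sierra has to come before it. Tracing all chains that end at Sierra, those stages are: Juliet, Lima, Quebec, Yankee — 4 in total.
So at minimum 4 stages come before Sierra, putting Sierra no earlier than position 5. That position is achievable by scheduling exactly those predecessors first.

5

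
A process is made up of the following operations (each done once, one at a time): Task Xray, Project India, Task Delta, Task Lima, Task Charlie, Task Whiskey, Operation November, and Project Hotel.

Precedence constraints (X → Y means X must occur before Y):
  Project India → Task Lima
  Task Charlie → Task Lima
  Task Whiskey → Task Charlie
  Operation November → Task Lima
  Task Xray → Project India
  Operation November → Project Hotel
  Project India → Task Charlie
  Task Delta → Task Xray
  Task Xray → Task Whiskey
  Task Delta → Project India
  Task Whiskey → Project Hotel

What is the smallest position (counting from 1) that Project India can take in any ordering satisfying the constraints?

The operations that are forced before Project India, directly or transitively, are Task Xray, Task Delta. That's 2 operations.
So at minimum 2 operations come before Project India, putting Project India no earlier than position 3. That position is achievable by scheduling exactly those predecessors first.

3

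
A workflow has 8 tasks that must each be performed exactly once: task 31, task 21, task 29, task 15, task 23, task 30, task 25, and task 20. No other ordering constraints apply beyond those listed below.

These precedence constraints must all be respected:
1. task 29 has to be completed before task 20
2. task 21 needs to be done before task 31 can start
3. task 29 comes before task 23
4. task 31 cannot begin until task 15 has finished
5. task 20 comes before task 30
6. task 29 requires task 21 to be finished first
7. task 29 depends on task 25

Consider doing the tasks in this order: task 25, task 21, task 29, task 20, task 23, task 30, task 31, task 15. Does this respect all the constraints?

The sequence places task 31 ahead of task 15.
That contradicts the constraint that task 15 must precede task 31.

No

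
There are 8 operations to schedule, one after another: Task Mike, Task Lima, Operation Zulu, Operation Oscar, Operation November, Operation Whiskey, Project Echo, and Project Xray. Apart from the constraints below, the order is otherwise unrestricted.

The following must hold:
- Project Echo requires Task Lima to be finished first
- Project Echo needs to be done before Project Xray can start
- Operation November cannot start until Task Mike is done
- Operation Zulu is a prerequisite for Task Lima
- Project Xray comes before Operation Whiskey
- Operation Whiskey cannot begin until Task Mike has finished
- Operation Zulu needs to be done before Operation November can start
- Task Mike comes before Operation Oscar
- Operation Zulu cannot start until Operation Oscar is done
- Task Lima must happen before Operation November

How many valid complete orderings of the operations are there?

Task Mike is the only operation with nothing required before it, so every ordering starts there.
Counting all ways to extend the partial order to a total order gives 4.

4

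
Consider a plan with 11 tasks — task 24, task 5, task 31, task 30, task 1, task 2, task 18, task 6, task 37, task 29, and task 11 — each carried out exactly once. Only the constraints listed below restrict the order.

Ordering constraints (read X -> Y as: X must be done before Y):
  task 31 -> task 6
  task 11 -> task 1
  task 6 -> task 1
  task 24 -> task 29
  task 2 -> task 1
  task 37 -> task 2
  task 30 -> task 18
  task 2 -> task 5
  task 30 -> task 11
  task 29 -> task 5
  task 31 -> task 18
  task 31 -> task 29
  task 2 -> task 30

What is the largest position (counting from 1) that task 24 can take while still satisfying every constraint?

The tasks that are forced after task 24, directly or by a chain of constraints, are task 5, task 29. That's 2 tasks.
With 2 mandatory successors out of 11 tasks total, the latest slot for task 24 is 11−2 = 9, and it's reachable by doing all non-successors before task 24.

9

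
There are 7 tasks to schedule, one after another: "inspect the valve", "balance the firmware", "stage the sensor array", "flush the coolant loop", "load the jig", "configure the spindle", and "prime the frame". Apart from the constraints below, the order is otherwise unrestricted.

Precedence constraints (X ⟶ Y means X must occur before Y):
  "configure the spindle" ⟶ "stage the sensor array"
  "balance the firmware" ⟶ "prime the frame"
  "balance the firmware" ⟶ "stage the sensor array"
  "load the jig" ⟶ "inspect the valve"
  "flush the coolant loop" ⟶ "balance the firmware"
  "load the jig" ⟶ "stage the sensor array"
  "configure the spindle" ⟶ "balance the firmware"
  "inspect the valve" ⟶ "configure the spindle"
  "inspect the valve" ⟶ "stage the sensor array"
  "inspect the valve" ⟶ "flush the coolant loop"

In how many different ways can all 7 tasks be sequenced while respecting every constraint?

4

"load the jig" is the only task with nothing required before it, so every ordering starts there.
Counting all ways to extend the partial order to a total order gives 4.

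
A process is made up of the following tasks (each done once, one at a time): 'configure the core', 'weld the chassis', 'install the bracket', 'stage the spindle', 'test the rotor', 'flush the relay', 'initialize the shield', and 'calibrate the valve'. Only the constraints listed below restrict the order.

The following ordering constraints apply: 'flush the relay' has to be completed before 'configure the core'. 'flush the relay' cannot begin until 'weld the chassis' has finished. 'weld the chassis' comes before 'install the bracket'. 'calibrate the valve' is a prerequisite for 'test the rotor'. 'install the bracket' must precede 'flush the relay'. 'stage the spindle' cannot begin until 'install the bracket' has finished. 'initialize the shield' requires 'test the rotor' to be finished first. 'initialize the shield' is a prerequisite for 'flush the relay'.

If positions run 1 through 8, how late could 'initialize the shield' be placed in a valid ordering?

Every task that must follow 'initialize the shield' has to come after it. Tracing all chains starting from 'initialize the shield', those tasks are: 'configure the core', 'flush the relay' — 2 in total.
With 2 mandatory successors out of 8 tasks total, the latest slot for 'initialize the shield' is 8−2 = 6, and it's reachable by doing all non-successors before 'initialize the shield'.

6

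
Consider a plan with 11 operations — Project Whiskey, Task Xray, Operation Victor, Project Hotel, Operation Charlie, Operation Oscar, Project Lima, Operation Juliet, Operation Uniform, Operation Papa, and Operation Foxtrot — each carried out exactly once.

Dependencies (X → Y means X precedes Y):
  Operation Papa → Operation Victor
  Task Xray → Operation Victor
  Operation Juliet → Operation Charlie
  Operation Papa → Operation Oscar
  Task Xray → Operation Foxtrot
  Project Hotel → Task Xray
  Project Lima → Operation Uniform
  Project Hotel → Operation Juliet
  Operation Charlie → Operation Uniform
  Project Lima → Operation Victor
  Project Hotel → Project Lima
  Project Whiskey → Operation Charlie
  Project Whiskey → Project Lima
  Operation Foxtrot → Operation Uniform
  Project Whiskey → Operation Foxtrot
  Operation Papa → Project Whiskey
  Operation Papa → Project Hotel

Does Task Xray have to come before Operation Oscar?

No

Task Xray and Operation Oscar are not related by any chain of constraints.
There exist valid orderings with Operation Oscar before Task Xray, so Task Xray is not required to come first.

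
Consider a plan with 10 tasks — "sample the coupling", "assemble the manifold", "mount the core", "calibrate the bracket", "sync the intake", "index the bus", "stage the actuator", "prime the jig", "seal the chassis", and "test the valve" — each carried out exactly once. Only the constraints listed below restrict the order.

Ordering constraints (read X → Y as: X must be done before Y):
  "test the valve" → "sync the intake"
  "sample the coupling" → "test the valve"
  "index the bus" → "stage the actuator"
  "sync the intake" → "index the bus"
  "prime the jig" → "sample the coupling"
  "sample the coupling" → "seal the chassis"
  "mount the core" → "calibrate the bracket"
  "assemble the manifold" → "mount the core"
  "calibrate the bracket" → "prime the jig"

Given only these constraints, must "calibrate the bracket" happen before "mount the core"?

No

In fact the dependencies run the other way: "mount the core" → "calibrate the bracket".
So "calibrate the bracket" does not have to come before "mount the core" — it cannot.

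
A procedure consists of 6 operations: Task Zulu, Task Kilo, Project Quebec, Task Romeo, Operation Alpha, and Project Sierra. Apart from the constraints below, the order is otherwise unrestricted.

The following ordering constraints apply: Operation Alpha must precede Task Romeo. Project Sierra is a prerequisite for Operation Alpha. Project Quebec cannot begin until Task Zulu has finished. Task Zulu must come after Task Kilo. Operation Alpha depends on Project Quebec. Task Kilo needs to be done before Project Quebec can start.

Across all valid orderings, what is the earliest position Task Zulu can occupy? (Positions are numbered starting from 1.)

The only operation forced before Task Zulu (directly or transitively) is Task Kilo.
With 1 mandatory predecessor, the earliest Task Zulu can sit is position 1+1 = 2, and placing just that one first achieves it.

2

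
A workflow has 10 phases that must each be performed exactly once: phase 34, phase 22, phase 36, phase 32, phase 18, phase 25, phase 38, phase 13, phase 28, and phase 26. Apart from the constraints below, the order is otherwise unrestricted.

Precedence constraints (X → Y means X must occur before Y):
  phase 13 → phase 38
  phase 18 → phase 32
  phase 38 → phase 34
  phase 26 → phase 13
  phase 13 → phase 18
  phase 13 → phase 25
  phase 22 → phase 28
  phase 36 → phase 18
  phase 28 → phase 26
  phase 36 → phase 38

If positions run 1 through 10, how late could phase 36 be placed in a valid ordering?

6

The phases that are forced after phase 36, directly or by a chain of constraints, are phase 34, phase 32, phase 18, phase 38. That's 4 phases.
With 4 mandatory successors out of 10 phases total, the latest slot for phase 36 is 10−4 = 6, and it's reachable by doing all non-successors before phase 36.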